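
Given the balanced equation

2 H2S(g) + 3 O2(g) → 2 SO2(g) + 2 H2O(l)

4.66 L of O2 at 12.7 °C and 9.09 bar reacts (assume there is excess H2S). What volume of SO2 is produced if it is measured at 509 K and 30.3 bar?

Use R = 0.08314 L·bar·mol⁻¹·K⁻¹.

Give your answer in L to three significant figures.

1.66 L

n(O2) = PV/RT = (9.09 × 4.66) / (0.08314 × 285.85) = 1.782 mol
n(SO2) = (2/3) × 1.782 = 1.188 mol
V = nRT/P = 1.188 × 0.08314 × 509 / 30.3 = 1.659 L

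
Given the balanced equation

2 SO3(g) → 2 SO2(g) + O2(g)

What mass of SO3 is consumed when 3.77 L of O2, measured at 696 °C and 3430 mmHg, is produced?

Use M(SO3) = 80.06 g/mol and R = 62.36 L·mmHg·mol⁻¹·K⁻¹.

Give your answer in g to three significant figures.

n(O2) = PV/RT = (3430 × 3.77) / (62.36 × 969.15) = 0.2140 mol
n(SO3) = (2/1) × 0.2140 = 0.4280 mol
m(SO3) = 0.4280 × 80.06 = 34.27 g

34.3 g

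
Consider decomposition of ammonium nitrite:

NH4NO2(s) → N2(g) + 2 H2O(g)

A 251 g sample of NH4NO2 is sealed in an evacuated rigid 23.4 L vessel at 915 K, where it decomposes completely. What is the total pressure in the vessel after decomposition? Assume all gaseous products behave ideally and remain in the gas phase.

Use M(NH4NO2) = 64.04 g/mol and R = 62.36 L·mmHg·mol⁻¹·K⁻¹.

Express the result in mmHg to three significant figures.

28700 mmHg

n(NH4NO2) = 251 / 64.04 = 3.919 mol
n(gas produced) = (3/1) × 3.919 = 11.76 mol
P = nRT/V = 11.76 × 62.36 × 915 / 23.4 = 28680 mmHg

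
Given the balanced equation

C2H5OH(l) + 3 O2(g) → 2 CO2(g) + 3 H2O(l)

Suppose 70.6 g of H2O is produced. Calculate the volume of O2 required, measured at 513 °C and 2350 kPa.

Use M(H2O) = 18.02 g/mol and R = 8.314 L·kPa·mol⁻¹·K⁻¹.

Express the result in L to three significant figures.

n(H2O) = 70.60 / 18.02 = 3.918 mol
n(O2) = (3/3) × 3.918 = 3.918 mol
V = nRT/P = 3.918 × 8.314 × 786.15 / 2350 = 10.90 L

10.9 L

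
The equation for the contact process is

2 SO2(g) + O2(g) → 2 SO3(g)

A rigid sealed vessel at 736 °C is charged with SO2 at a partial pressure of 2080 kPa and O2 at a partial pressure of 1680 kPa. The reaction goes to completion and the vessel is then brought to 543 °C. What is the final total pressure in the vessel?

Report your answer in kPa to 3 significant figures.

At constant V, partial pressures at 736 °C are proportional to moles, so apply stoichiometry directly to pressures.
P(O2) required for 2080 kPa of SO2 = (1/2) × 2080 = 1040 kPa; available 1680 kPa, so SO2 is limiting.
P(O2) remaining = 1680 − (1/2) × 2080 = 640.0 kPa
P(gaseous products) = (2)/2 × 2080 = 2080 kPa
P_total at 736 °C = 640.0 + 2080 = 2720 kPa
Scaling to 543 °C: P = 2720 × 816.15/1009.15 = 2200 kPa

2200 kPa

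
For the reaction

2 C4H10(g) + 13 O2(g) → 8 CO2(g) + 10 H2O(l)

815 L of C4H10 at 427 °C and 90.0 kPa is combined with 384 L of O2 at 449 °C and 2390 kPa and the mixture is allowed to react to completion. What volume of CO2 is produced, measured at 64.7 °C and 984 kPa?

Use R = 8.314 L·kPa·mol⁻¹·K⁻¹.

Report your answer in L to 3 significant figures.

n(C4H10) = PV/RT = (90.0 × 815) / (8.314 × 700.15) = 12.60 mol
n(O2) = PV/RT = (2390 × 384) / (8.314 × 722.15) = 152.9 mol
For 12.60 mol C4H10, stoichiometry requires (13/2) × 12.60 = 81.90 mol O2; 152.9 mol is available, so C4H10 is limiting.
n(CO2) = (8/2) × 12.60 = 50.40 mol
V(CO2) = nRT/P = 50.40 × 8.314 × 337.85 / 984 = 143.9 L

144 L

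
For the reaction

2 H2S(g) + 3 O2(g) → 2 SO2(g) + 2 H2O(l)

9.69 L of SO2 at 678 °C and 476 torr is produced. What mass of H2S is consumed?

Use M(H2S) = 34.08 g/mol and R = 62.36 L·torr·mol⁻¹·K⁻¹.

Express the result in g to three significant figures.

2.65 g

n(SO2) = PV/RT = (476 × 9.69) / (62.36 × 951.15) = 0.07776 mol
n(H2S) = (2/2) × 0.07776 = 0.07776 mol
m(H2S) = 0.07776 × 34.08 = 2.650 g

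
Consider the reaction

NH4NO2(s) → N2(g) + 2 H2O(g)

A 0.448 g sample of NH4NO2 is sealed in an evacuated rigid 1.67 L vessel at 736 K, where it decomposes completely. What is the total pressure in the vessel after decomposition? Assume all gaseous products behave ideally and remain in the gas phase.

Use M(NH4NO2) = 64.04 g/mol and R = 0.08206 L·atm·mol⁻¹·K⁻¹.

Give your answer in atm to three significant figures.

n(NH4NO2) = 0.448 / 64.04 = 0.006996 mol
n(gas produced) = (3/1) × 0.006996 = 0.02099 mol
P = nRT/V = 0.02099 × 0.08206 × 736 / 1.67 = 0.7591 atm

0.759 atm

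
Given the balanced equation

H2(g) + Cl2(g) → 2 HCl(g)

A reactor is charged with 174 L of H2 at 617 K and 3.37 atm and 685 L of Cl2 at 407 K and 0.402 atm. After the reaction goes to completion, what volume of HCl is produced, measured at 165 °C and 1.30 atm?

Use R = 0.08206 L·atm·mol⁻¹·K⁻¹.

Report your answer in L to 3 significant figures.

456 L

n(H2) = PV/RT = (3.37 × 174) / (0.08206 × 617) = 11.58 mol
n(Cl2) = PV/RT = (0.402 × 685) / (0.08206 × 407) = 8.245 mol
For 11.58 mol H2, stoichiometry requires (1/1) × 11.58 = 11.58 mol Cl2; 8.245 mol is available, so Cl2 is limiting.
n(HCl) = (2/1) × 8.245 = 16.49 mol
V(HCl) = nRT/P = 16.49 × 0.08206 × 438.15 / 1.30 = 456.1 L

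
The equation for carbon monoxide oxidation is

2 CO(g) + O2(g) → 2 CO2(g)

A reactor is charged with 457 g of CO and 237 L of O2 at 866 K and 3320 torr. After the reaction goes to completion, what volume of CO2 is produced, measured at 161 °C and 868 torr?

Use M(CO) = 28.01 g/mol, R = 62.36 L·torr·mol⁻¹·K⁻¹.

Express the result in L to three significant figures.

n(CO) = 457 / 28.01 = 16.32 mol
n(O2) = PV/RT = (3320 × 237) / (62.36 × 866) = 14.57 mol
For 16.32 mol CO, stoichiometry requires (1/2) × 16.32 = 8.160 mol O2; 14.57 mol is available, so CO is limiting.
n(CO2) = (2/2) × 16.32 = 16.32 mol
V(CO2) = nRT/P = 16.32 × 62.36 × 434.15 / 868 = 509.0 L

509 L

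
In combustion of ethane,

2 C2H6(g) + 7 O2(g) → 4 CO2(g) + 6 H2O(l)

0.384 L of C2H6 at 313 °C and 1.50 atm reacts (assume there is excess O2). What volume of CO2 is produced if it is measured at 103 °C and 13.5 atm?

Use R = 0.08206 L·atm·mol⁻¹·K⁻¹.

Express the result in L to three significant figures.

n(C2H6) = PV/RT = (1.50 × 0.384) / (0.08206 × 586.15) = 0.01198 mol
n(CO2) = (4/2) × 0.01198 = 0.02396 mol
V = nRT/P = 0.02396 × 0.08206 × 376.15 / 13.5 = 0.05478 L

0.0548 L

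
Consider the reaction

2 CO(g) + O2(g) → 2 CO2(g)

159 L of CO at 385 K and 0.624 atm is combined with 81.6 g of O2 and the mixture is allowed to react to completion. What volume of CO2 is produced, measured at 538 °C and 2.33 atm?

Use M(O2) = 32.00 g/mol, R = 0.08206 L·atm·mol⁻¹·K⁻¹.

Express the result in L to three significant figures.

n(CO) = PV/RT = (0.624 × 159) / (0.08206 × 385) = 3.140 mol
n(O2) = 81.6 / 32.00 = 2.550 mol
For 3.140 mol CO, stoichiometry requires (1/2) × 3.140 = 1.570 mol O2; 2.550 mol is available, so CO is limiting.
n(CO2) = (2/2) × 3.140 = 3.140 mol
V(CO2) = nRT/P = 3.140 × 0.08206 × 811.15 / 2.33 = 89.70 L

89.7 L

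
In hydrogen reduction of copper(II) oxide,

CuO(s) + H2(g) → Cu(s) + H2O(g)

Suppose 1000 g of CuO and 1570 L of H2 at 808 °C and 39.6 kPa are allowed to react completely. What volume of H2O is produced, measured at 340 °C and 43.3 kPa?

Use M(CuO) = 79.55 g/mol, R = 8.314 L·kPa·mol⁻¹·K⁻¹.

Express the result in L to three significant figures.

n(CuO) = 1000 / 79.55 = 12.57 mol
n(H2) = PV/RT = (39.6 × 1570) / (8.314 × 1081.15) = 6.917 mol
For 12.57 mol CuO, stoichiometry requires (1/1) × 12.57 = 12.57 mol H2; 6.917 mol is available, so H2 is limiting.
n(H2O) = (1/1) × 6.917 = 6.917 mol
V(H2O) = nRT/P = 6.917 × 8.314 × 613.15 / 43.3 = 814.3 L

814 L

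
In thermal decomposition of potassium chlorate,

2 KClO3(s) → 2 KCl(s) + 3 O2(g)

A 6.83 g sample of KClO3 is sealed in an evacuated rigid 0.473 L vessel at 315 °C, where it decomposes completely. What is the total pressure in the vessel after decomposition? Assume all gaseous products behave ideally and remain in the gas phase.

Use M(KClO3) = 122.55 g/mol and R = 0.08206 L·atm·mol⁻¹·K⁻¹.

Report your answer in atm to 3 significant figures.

8.53 atm

n(KClO3) = 6.83 / 122.55 = 0.05573 mol
n(gas produced) = (3/2) × 0.05573 = 0.08360 mol
P = nRT/V = 0.08360 × 0.08206 × 588.15 / 0.473 = 8.530 atm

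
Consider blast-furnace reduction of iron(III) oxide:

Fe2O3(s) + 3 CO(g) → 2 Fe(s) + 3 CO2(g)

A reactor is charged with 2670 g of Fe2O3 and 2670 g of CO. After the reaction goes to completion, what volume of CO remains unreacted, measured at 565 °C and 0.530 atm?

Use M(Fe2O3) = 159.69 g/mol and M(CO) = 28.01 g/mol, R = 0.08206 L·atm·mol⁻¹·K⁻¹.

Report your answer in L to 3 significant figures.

5860 L

n(Fe2O3) = 2670 / 159.69 = 16.72 mol
n(CO) = 2670 / 28.01 = 95.32 mol
For 16.72 mol Fe2O3, stoichiometry requires (3/1) × 16.72 = 50.16 mol CO; 95.32 mol is available, so Fe2O3 is limiting.
n(CO) consumed = (3/1) × 16.72 = 50.16 mol; remaining = 95.32 − 50.16 = 45.16 mol
V(CO) = nRT/P = 45.16 × 0.08206 × 838.15 / 0.530 = 5860 L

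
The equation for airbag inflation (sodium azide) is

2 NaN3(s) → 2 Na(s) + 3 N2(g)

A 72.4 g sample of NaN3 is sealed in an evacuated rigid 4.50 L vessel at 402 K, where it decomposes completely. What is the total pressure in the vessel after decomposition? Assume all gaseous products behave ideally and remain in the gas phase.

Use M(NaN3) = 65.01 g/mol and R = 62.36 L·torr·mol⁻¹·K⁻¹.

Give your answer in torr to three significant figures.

9310 torr

n(NaN3) = 72.4 / 65.01 = 1.114 mol
n(gas produced) = (3/2) × 1.114 = 1.671 mol
P = nRT/V = 1.671 × 62.36 × 402 / 4.50 = 9309 torr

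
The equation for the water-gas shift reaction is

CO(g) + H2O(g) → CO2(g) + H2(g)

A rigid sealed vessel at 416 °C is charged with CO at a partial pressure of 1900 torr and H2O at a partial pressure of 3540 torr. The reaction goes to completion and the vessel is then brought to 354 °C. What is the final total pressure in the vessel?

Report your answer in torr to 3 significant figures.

4950 torr

At constant V, partial pressures at 416 °C are proportional to moles, so apply stoichiometry directly to pressures.
P(H2O) required for 1900 torr of CO = (1/1) × 1900 = 1900 torr; available 3540 torr, so CO is limiting.
P(H2O) remaining = 3540 − (1/1) × 1900 = 1640 torr
P(gaseous products) = (1+1)/1 × 1900 = 3800 torr
P_total at 416 °C = 1640 + 3800 = 5440 torr
Scaling to 354 °C: P = 5440 × 627.15/689.15 = 4951 torr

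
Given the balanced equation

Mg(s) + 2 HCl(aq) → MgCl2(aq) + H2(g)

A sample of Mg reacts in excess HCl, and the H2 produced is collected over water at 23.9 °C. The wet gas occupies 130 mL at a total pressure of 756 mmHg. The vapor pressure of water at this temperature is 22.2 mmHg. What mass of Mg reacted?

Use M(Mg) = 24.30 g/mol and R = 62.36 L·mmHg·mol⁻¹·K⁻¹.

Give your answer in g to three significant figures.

P(H2) = 756 − 22.2 = 733.8 mmHg
n(H2) = PV/RT = (733.8 × 0.1300) / (62.36 × 297.05) = 0.005150 mol
n(Mg) = (1/1) × 0.005150 = 0.005150 mol
m(Mg) = 0.005150 × 24.30 = 0.1251 g

0.125 g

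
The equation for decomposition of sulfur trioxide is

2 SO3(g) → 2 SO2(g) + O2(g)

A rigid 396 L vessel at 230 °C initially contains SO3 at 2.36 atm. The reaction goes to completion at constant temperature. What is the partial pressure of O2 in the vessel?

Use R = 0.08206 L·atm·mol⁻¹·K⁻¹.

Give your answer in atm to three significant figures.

n(SO3)₀ = PV/RT = (2.36 × 396) / (0.08206 × 503.15) = 22.63 mol
n(O2) = (1/2) × 22.63 = 11.31 mol
P(O2) = nRT/V = 11.31 × 0.08206 × 503.15 / 396 = 1.179 atm

1.18 atm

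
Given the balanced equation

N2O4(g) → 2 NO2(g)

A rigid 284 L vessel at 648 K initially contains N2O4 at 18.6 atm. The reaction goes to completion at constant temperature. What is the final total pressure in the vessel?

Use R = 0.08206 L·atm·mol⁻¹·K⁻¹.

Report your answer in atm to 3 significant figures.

37.2 atm

At constant T and V, P ∝ n(gas): 1 mol gas → 2 mol gas.
P_final = (2/1) × 18.6 = 37.20 atm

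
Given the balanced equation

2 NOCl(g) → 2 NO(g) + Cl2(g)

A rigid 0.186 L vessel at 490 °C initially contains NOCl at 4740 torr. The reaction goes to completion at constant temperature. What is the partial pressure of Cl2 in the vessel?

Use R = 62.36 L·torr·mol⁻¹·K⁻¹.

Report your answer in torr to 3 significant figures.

n(NOCl)₀ = PV/RT = (4740 × 0.186) / (62.36 × 763.15) = 0.01853 mol
n(Cl2) = (1/2) × 0.01853 = 0.009265 mol
P(Cl2) = nRT/V = 0.009265 × 62.36 × 763.15 / 0.186 = 2371 torr

2370 torr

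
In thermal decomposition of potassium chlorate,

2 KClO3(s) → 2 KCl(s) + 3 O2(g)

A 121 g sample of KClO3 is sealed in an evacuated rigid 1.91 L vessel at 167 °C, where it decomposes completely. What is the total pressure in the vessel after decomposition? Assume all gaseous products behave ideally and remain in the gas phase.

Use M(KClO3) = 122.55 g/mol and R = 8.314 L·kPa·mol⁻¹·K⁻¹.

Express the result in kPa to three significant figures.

n(KClO3) = 121 / 122.55 = 0.9874 mol
n(gas produced) = (3/2) × 0.9874 = 1.481 mol
P = nRT/V = 1.481 × 8.314 × 440.15 / 1.91 = 2837 kPa

2840 kPa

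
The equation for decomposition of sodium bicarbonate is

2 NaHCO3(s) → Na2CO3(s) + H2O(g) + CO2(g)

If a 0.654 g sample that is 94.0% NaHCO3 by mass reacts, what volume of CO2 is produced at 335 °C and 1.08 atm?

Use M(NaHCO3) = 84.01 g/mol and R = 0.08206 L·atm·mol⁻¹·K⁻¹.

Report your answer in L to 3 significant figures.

0.169 L

mass of NaHCO3 = 0.654 × 94.0/100 = 0.6148 g
n(NaHCO3) = 0.6148 / 84.01 = 0.007318 mol
n(CO2) = (1/2) × 0.007318 = 0.003659 mol
V = nRT/P = 0.003659 × 0.08206 × 608.15 / 1.08 = 0.1691 L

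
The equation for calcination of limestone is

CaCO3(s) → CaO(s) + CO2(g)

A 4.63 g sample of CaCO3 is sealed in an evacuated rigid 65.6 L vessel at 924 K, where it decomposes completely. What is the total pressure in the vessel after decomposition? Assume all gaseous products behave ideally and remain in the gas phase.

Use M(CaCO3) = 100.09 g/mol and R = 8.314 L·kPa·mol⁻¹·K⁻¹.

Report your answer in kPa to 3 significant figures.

n(CaCO3) = 4.63 / 100.09 = 0.04626 mol
n(gas produced) = (1/1) × 0.04626 = 0.04626 mol
P = nRT/V = 0.04626 × 8.314 × 924 / 65.6 = 5.417 kPa

5.42 kPa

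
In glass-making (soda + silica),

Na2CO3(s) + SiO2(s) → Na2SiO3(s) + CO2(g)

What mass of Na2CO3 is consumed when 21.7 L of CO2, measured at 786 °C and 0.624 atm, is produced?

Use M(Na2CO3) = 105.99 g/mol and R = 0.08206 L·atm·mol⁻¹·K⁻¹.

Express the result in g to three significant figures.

n(CO2) = PV/RT = (0.624 × 21.7) / (0.08206 × 1059.15) = 0.1558 mol
n(Na2CO3) = (1/1) × 0.1558 = 0.1558 mol
m(Na2CO3) = 0.1558 × 105.99 = 16.51 g

16.5 g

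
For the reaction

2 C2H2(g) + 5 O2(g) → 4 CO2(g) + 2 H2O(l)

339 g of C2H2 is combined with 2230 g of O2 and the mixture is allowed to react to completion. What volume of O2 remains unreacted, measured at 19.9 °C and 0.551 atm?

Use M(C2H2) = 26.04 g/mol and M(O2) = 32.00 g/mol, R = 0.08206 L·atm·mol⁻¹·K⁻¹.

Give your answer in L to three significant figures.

1620 L

n(C2H2) = 339 / 26.04 = 13.02 mol
n(O2) = 2230 / 32.00 = 69.69 mol
For 13.02 mol C2H2, stoichiometry requires (5/2) × 13.02 = 32.55 mol O2; 69.69 mol is available, so C2H2 is limiting.
n(O2) consumed = (5/2) × 13.02 = 32.55 mol; remaining = 69.69 − 32.55 = 37.14 mol
V(O2) = nRT/P = 37.14 × 0.08206 × 293.05 / 0.551 = 1621 L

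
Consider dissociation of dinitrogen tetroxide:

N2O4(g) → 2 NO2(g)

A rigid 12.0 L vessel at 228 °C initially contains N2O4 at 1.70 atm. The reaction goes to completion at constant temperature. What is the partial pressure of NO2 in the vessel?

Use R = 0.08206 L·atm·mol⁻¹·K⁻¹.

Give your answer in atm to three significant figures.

n(N2O4)₀ = PV/RT = (1.70 × 12.0) / (0.08206 × 501.15) = 0.4961 mol
n(NO2) = (2/1) × 0.4961 = 0.9922 mol
P(NO2) = nRT/V = 0.9922 × 0.08206 × 501.15 / 12.0 = 3.400 atm

3.40 atm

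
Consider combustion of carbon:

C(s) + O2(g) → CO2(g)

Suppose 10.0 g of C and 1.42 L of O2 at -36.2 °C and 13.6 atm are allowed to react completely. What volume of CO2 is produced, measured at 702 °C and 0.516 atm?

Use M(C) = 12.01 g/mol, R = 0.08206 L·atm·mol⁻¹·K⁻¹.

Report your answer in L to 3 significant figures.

n(C) = 10.0 / 12.01 = 0.8326 mol
n(O2) = PV/RT = (13.6 × 1.42) / (0.08206 × 236.95) = 0.9932 mol
For 0.8326 mol C, stoichiometry requires (1/1) × 0.8326 = 0.8326 mol O2; 0.9932 mol is available, so C is limiting.
n(CO2) = (1/1) × 0.8326 = 0.8326 mol
V(CO2) = nRT/P = 0.8326 × 0.08206 × 975.15 / 0.516 = 129.1 L

129 L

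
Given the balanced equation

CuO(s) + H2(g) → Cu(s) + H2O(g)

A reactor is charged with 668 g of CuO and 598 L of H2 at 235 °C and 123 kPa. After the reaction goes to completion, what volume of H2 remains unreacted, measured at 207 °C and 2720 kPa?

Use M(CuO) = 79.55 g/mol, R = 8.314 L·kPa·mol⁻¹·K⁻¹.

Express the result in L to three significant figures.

13.2 L

n(CuO) = 668 / 79.55 = 8.397 mol
n(H2) = PV/RT = (123 × 598) / (8.314 × 508.15) = 17.41 mol
For 8.397 mol CuO, stoichiometry requires (1/1) × 8.397 = 8.397 mol H2; 17.41 mol is available, so CuO is limiting.
n(H2) consumed = (1/1) × 8.397 = 8.397 mol; remaining = 17.41 − 8.397 = 9.013 mol
V(H2) = nRT/P = 9.013 × 8.314 × 480.15 / 2720 = 13.23 L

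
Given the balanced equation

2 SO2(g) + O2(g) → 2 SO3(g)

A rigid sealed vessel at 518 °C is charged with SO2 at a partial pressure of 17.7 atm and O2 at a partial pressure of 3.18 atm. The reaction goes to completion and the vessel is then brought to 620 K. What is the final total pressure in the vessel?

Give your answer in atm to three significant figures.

With V and T fixed, P_i ∝ n_i, so the mole ratios apply directly to partial pressures at 518 °C.
P(O2) required for 17.7 atm of SO2 = (1/2) × 17.7 = 8.850 atm; available 3.18 atm, so O2 is limiting.
P(SO2) remaining = 17.7 − (2/1) × 3.18 = 11.34 atm
P(gaseous products) = (2)/1 × 3.18 = 6.360 atm
P_total at 518 °C = 11.34 + 6.360 = 17.70 atm
Scaling to 620 K: P = 17.70 × 620/791.15 = 13.87 atm

13.9 atm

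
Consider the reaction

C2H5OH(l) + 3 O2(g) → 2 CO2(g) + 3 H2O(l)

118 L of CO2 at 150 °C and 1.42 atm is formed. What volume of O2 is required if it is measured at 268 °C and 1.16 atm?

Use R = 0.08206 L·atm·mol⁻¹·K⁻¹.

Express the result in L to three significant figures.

277 L

n(CO2) = PV/RT = (1.42 × 118) / (0.08206 × 423.15) = 4.826 mol
n(O2) = (3/2) × 4.826 = 7.239 mol
V = nRT/P = 7.239 × 0.08206 × 541.15 / 1.16 = 277.1 L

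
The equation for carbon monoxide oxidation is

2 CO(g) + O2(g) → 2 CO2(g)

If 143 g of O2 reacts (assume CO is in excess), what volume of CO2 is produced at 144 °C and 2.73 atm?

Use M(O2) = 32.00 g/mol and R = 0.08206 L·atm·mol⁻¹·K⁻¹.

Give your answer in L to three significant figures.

n(O2) = 143.0 / 32.00 = 4.469 mol
n(CO2) = (2/1) × 4.469 = 8.938 mol
V = nRT/P = 8.938 × 0.08206 × 417.15 / 2.73 = 112.1 L

112 L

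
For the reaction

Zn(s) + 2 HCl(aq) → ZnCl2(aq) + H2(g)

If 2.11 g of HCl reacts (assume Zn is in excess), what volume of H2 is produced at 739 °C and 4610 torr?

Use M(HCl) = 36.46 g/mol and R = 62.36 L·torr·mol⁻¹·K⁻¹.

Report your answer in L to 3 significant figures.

0.396 L

n(HCl) = 2.110 / 36.46 = 0.05787 mol
n(H2) = (1/2) × 0.05787 = 0.02893 mol
V = nRT/P = 0.02893 × 62.36 × 1012.15 / 4610 = 0.3961 L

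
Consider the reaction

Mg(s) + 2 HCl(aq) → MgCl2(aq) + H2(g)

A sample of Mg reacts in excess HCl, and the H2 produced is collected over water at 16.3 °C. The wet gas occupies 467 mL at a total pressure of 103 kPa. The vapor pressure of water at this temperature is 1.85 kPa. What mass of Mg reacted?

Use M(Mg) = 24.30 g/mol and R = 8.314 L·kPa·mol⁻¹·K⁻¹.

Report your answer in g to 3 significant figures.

P(H2) = 103 − 1.85 = 101.2 kPa
n(H2) = PV/RT = (101.2 × 0.4670) / (8.314 × 289.45) = 0.01964 mol
n(Mg) = (1/1) × 0.01964 = 0.01964 mol
m(Mg) = 0.01964 × 24.30 = 0.4773 g

0.477 g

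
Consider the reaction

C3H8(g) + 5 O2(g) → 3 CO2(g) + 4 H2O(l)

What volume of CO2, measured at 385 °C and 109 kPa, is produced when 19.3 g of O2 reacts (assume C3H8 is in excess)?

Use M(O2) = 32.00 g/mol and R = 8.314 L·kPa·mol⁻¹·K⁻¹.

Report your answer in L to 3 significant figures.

n(O2) = 19.30 / 32.00 = 0.6031 mol
n(CO2) = (3/5) × 0.6031 = 0.3619 mol
V = nRT/P = 0.3619 × 8.314 × 658.15 / 109 = 18.17 L

18.2 L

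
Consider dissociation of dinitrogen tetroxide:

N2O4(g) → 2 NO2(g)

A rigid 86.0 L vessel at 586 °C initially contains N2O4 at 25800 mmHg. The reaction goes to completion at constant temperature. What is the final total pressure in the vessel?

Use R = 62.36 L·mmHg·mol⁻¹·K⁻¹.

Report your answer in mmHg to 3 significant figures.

At constant T and V, P ∝ n(gas): 1 mol gas → 2 mol gas.
P_final = (2/1) × 25800 = 51600 mmHg

51600 mmHg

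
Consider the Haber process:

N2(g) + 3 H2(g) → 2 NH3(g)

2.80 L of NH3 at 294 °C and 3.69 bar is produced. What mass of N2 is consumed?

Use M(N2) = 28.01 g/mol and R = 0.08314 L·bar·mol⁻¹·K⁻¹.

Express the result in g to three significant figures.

3.07 g

n(NH3) = PV/RT = (3.69 × 2.80) / (0.08314 × 567.15) = 0.2191 mol
n(N2) = (1/2) × 0.2191 = 0.1095 mol
m(N2) = 0.1095 × 28.01 = 3.067 g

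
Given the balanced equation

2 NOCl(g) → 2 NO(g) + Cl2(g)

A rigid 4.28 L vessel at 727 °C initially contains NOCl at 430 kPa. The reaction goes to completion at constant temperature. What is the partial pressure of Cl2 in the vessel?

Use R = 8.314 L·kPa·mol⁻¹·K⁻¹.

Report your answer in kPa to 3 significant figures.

n(NOCl)₀ = PV/RT = (430 × 4.28) / (8.314 × 1000.15) = 0.2213 mol
n(Cl2) = (1/2) × 0.2213 = 0.1106 mol
P(Cl2) = nRT/V = 0.1106 × 8.314 × 1000.15 / 4.28 = 214.9 kPa

215 kPa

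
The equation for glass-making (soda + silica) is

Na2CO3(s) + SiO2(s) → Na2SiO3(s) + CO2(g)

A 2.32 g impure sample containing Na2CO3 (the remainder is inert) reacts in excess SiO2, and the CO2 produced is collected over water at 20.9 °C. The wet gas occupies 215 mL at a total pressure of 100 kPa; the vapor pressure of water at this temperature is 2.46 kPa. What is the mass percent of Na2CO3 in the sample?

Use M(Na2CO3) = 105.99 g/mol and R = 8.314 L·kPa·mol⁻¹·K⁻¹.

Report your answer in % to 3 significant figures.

39.2 %

P(CO2) = 100 − 2.46 = 97.54 kPa
n(CO2) = PV/RT = (97.54 × 0.2150) / (8.314 × 294.05) = 0.008578 mol
n(Na2CO3) = (1/1) × 0.008578 = 0.008578 mol
m(Na2CO3) = 0.008578 × 105.99 = 0.9092 g
%Na2CO3 = 0.9092 / 2.32 × 100 = 39.19%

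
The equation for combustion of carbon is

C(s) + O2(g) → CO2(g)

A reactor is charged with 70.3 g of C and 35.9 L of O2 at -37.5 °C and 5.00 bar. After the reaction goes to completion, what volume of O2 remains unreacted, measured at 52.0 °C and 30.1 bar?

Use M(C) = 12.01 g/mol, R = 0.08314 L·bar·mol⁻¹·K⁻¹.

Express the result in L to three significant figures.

2.97 L

n(C) = 70.3 / 12.01 = 5.853 mol
n(O2) = PV/RT = (5.00 × 35.9) / (0.08314 × 235.65) = 9.162 mol
For 5.853 mol C, stoichiometry requires (1/1) × 5.853 = 5.853 mol O2; 9.162 mol is available, so C is limiting.
n(O2) consumed = (1/1) × 5.853 = 5.853 mol; remaining = 9.162 − 5.853 = 3.309 mol
V(O2) = nRT/P = 3.309 × 0.08314 × 325.15 / 30.1 = 2.972 L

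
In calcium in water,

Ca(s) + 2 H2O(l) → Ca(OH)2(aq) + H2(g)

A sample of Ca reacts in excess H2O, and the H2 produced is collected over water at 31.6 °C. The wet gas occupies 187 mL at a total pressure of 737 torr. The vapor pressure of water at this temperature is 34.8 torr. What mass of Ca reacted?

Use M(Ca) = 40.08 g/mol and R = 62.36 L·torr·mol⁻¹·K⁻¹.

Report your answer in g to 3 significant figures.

0.277 g

P(H2) = 737 − 34.8 = 702.2 torr
n(H2) = PV/RT = (702.2 × 0.1870) / (62.36 × 304.75) = 0.006910 mol
n(Ca) = (1/1) × 0.006910 = 0.006910 mol
m(Ca) = 0.006910 × 40.08 = 0.2770 g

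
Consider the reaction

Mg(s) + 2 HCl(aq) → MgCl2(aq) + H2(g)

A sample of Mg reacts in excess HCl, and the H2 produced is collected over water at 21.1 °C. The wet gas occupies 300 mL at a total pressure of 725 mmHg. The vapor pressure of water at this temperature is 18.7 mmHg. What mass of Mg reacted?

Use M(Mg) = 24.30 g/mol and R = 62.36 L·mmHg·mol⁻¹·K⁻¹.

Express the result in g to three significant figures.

0.281 g

P(H2) = 725 − 18.7 = 706.3 mmHg
n(H2) = PV/RT = (706.3 × 0.3000) / (62.36 × 294.25) = 0.01155 mol
n(Mg) = (1/1) × 0.01155 = 0.01155 mol
m(Mg) = 0.01155 × 24.30 = 0.2807 g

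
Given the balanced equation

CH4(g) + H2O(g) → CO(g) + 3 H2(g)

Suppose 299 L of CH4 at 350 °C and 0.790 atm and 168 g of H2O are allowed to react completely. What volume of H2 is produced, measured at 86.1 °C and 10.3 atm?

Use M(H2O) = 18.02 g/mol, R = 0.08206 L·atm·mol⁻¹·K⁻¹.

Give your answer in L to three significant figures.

39.7 L

n(CH4) = PV/RT = (0.790 × 299) / (0.08206 × 623.15) = 4.619 mol
n(H2O) = 168 / 18.02 = 9.323 mol
For 4.619 mol CH4, stoichiometry requires (1/1) × 4.619 = 4.619 mol H2O; 9.323 mol is available, so CH4 is limiting.
n(H2) = (3/1) × 4.619 = 13.86 mol
V(H2) = nRT/P = 13.86 × 0.08206 × 359.25 / 10.3 = 39.67 L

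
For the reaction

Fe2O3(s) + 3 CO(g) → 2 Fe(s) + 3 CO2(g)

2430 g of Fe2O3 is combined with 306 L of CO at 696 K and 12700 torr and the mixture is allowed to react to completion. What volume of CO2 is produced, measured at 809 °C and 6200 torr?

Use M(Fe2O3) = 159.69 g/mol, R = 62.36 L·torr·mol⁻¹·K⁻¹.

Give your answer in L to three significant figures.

497 L

n(Fe2O3) = 2430 / 159.69 = 15.22 mol
n(CO) = PV/RT = (12700 × 306) / (62.36 × 696) = 89.54 mol
For 15.22 mol Fe2O3, stoichiometry requires (3/1) × 15.22 = 45.66 mol CO; 89.54 mol is available, so Fe2O3 is limiting.
n(CO2) = (3/1) × 15.22 = 45.66 mol
V(CO2) = nRT/P = 45.66 × 62.36 × 1082.15 / 6200 = 497.0 L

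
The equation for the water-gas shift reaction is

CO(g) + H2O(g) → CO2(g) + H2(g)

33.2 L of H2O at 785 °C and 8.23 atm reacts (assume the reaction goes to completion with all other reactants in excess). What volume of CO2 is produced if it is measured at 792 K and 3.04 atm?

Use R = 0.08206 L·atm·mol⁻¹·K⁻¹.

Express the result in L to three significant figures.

67.3 L

n(H2O) = PV/RT = (8.23 × 33.2) / (0.08206 × 1058.15) = 3.147 mol
n(CO2) = (1/1) × 3.147 = 3.147 mol
V = nRT/P = 3.147 × 0.08206 × 792 / 3.04 = 67.28 L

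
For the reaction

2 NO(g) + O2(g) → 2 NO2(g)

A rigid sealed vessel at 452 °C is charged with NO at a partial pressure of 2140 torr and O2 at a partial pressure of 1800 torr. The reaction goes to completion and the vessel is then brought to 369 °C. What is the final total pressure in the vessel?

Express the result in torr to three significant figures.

At constant V, partial pressures at 452 °C are proportional to moles, so apply stoichiometry directly to pressures.
P(O2) required for 2140 torr of NO = (1/2) × 2140 = 1070 torr; available 1800 torr, so NO is limiting.
P(O2) remaining = 1800 − (1/2) × 2140 = 730.0 torr
P(gaseous products) = (2)/2 × 2140 = 2140 torr
P_total at 452 °C = 730.0 + 2140 = 2870 torr
Scaling to 369 °C: P = 2870 × 642.15/725.15 = 2542 torr

2540 torr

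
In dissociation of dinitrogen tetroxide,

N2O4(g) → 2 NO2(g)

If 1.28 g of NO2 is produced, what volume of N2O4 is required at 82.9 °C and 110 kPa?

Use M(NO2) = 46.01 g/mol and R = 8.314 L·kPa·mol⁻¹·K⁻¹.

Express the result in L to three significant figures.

0.374 L

n(NO2) = 1.280 / 46.01 = 0.02782 mol
n(N2O4) = (1/2) × 0.02782 = 0.01391 mol
V = nRT/P = 0.01391 × 8.314 × 356.05 / 110 = 0.3743 L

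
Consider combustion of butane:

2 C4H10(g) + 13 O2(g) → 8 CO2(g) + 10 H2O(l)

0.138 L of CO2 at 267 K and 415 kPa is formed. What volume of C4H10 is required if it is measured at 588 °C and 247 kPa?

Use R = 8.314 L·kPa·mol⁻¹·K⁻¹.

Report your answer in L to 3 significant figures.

n(CO2) = PV/RT = (415 × 0.138) / (8.314 × 267) = 0.02580 mol
n(C4H10) = (2/8) × 0.02580 = 0.006450 mol
V = nRT/P = 0.006450 × 8.314 × 861.15 / 247 = 0.1870 L

0.187 L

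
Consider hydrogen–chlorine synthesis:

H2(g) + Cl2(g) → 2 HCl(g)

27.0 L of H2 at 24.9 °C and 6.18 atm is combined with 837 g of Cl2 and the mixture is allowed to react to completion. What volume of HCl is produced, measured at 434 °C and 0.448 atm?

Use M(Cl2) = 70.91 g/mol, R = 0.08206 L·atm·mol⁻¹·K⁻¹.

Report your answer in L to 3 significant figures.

n(H2) = PV/RT = (6.18 × 27.0) / (0.08206 × 298.05) = 6.822 mol
n(Cl2) = 837 / 70.91 = 11.80 mol
For 6.822 mol H2, stoichiometry requires (1/1) × 6.822 = 6.822 mol Cl2; 11.80 mol is available, so H2 is limiting.
n(HCl) = (2/1) × 6.822 = 13.64 mol
V(HCl) = nRT/P = 13.64 × 0.08206 × 707.15 / 0.448 = 1767 L

1770 L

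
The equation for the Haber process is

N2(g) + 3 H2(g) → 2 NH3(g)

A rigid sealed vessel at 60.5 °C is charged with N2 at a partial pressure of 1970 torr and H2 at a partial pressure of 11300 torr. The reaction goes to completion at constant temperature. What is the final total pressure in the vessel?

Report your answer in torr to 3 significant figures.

9330 torr

Because the vessel is rigid and T is held at 60.5 °C, work the stoichiometry in partial pressures (P_i = n_iRT/V).
P(H2) required for 1970 torr of N2 = (3/1) × 1970 = 5910 torr; available 11300 torr, so N2 is limiting.
P(H2) remaining = 11300 − (3/1) × 1970 = 5390 torr
P(gaseous products) = (2)/1 × 1970 = 3940 torr
P_total at 60.5 °C = 5390 + 3940 = 9330 torr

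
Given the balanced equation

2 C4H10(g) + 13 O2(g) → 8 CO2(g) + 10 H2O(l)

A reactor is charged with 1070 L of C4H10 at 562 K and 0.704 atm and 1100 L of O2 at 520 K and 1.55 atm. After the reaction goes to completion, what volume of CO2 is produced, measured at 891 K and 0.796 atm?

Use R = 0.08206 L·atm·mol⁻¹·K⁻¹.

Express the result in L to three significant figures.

n(C4H10) = PV/RT = (0.704 × 1070) / (0.08206 × 562) = 16.33 mol
n(O2) = PV/RT = (1.55 × 1100) / (0.08206 × 520) = 39.96 mol
For 16.33 mol C4H10, stoichiometry requires (13/2) × 16.33 = 106.1 mol O2; 39.96 mol is available, so O2 is limiting.
n(CO2) = (8/13) × 39.96 = 24.59 mol
V(CO2) = nRT/P = 24.59 × 0.08206 × 891 / 0.796 = 2259 L

2260 L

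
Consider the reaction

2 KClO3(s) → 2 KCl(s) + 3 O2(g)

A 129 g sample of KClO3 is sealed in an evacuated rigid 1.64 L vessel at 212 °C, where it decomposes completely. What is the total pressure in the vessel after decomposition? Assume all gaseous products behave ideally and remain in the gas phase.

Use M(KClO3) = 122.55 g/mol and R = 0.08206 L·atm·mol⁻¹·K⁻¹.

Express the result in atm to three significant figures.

n(KClO3) = 129 / 122.55 = 1.053 mol
n(gas produced) = (3/2) × 1.053 = 1.579 mol
P = nRT/V = 1.579 × 0.08206 × 485.15 / 1.64 = 38.33 atm

38.3 atm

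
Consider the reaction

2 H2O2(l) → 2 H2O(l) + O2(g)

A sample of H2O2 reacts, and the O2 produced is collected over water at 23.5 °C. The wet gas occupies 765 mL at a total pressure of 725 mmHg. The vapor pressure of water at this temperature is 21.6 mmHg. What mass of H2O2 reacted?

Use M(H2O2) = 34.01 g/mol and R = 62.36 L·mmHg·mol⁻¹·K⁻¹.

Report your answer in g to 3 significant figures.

P(O2) = 725 − 21.6 = 703.4 mmHg
n(O2) = PV/RT = (703.4 × 0.7650) / (62.36 × 296.65) = 0.02909 mol
n(H2O2) = (2/1) × 0.02909 = 0.05818 mol
m(H2O2) = 0.05818 × 34.01 = 1.979 g

1.98 g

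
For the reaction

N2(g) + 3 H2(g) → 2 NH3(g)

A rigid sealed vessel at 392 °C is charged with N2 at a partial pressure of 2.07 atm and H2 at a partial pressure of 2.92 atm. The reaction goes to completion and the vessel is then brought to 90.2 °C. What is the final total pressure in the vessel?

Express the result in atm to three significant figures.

With V and T fixed, P_i ∝ n_i, so the mole ratios apply directly to partial pressures at 392 °C.
P(H2) required for 2.07 atm of N2 = (3/1) × 2.07 = 6.210 atm; available 2.92 atm, so H2 is limiting.
P(N2) remaining = 2.07 − (1/3) × 2.92 = 1.097 atm
P(gaseous products) = (2)/3 × 2.92 = 1.947 atm
P_total at 392 °C = 1.097 + 1.947 = 3.044 atm
Scaling to 90.2 °C: P = 3.044 × 363.35/665.15 = 1.663 atm

1.66 atm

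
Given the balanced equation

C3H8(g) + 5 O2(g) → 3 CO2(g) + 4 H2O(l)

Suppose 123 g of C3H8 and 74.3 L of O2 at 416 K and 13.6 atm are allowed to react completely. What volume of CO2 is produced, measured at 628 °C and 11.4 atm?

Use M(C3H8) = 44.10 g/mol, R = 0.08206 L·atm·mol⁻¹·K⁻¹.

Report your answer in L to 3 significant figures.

54.3 L

n(C3H8) = 123 / 44.10 = 2.789 mol
n(O2) = PV/RT = (13.6 × 74.3) / (0.08206 × 416) = 29.60 mol
For 2.789 mol C3H8, stoichiometry requires (5/1) × 2.789 = 13.95 mol O2; 29.60 mol is available, so C3H8 is limiting.
n(CO2) = (3/1) × 2.789 = 8.367 mol
V(CO2) = nRT/P = 8.367 × 0.08206 × 901.15 / 11.4 = 54.27 L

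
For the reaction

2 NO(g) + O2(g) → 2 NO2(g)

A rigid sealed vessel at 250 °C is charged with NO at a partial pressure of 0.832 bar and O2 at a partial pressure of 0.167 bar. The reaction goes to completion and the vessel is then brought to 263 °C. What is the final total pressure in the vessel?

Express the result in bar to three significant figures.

0.853 bar

Because the vessel is rigid and T is held at 250 °C, work the stoichiometry in partial pressures (P_i = n_iRT/V).
P(O2) required for 0.832 bar of NO = (1/2) × 0.832 = 0.4160 bar; available 0.167 bar, so O2 is limiting.
P(NO) remaining = 0.832 − (2/1) × 0.167 = 0.4980 bar
P(gaseous products) = (2)/1 × 0.167 = 0.3340 bar
P_total at 250 °C = 0.4980 + 0.3340 = 0.8320 bar
Scaling to 263 °C: P = 0.8320 × 536.15/523.15 = 0.8527 bar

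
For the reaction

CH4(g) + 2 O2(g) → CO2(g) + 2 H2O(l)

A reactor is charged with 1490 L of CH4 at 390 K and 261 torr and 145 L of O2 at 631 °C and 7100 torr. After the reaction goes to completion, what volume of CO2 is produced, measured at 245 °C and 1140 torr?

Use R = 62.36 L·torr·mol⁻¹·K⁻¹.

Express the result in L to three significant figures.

n(CH4) = PV/RT = (261 × 1490) / (62.36 × 390) = 15.99 mol
n(O2) = PV/RT = (7100 × 145) / (62.36 × 904.15) = 18.26 mol
For 15.99 mol CH4, stoichiometry requires (2/1) × 15.99 = 31.98 mol O2; 18.26 mol is available, so O2 is limiting.
n(CO2) = (1/2) × 18.26 = 9.130 mol
V(CO2) = nRT/P = 9.130 × 62.36 × 518.15 / 1140 = 258.8 L

259 L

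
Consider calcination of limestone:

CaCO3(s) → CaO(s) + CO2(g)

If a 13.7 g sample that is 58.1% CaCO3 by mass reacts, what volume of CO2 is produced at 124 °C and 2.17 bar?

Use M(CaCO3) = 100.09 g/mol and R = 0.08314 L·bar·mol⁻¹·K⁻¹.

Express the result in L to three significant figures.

mass of CaCO3 = 13.7 × 58.1/100 = 7.960 g
n(CaCO3) = 7.960 / 100.09 = 0.07953 mol
n(CO2) = (1/1) × 0.07953 = 0.07953 mol
V = nRT/P = 0.07953 × 0.08314 × 397.15 / 2.17 = 1.210 L

1.21 L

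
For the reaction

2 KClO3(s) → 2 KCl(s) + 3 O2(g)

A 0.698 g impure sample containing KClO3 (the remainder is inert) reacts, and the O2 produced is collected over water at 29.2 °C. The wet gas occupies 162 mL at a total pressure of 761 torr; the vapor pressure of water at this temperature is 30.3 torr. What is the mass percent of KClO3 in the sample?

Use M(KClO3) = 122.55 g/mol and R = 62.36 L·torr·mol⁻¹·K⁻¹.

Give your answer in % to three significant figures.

73.5 %

P(O2) = 761 − 30.3 = 730.7 torr
n(O2) = PV/RT = (730.7 × 0.1620) / (62.36 × 302.35) = 0.006278 mol
n(KClO3) = (2/3) × 0.006278 = 0.004185 mol
m(KClO3) = 0.004185 × 122.55 = 0.5129 g
%KClO3 = 0.5129 / 0.698 × 100 = 73.48%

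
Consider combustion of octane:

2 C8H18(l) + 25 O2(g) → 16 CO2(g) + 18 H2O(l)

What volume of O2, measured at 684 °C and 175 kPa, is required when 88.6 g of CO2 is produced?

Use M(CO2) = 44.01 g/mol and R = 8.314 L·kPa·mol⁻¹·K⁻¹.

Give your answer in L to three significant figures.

n(CO2) = 88.60 / 44.01 = 2.013 mol
n(O2) = (25/16) × 2.013 = 3.145 mol
V = nRT/P = 3.145 × 8.314 × 957.15 / 175 = 143.0 L

143 L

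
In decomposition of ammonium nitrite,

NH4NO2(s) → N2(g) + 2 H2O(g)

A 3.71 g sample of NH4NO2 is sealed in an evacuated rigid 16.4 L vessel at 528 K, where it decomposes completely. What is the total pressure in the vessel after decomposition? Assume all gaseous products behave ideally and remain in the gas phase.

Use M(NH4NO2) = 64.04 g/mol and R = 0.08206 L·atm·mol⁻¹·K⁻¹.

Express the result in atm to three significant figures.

n(NH4NO2) = 3.71 / 64.04 = 0.05793 mol
n(gas produced) = (3/1) × 0.05793 = 0.1738 mol
P = nRT/V = 0.1738 × 0.08206 × 528 / 16.4 = 0.4592 atm

0.459 atm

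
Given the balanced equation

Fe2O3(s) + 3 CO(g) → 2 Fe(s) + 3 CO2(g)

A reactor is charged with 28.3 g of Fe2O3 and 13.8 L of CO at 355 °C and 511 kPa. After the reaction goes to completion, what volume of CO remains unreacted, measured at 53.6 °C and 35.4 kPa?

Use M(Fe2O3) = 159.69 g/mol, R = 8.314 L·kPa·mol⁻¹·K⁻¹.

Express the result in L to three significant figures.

n(Fe2O3) = 28.3 / 159.69 = 0.1772 mol
n(CO) = PV/RT = (511 × 13.8) / (8.314 × 628.15) = 1.350 mol
For 0.1772 mol Fe2O3, stoichiometry requires (3/1) × 0.1772 = 0.5316 mol CO; 1.350 mol is available, so Fe2O3 is limiting.
n(CO) consumed = (3/1) × 0.1772 = 0.5316 mol; remaining = 1.350 − 0.5316 = 0.8184 mol
V(CO) = nRT/P = 0.8184 × 8.314 × 326.75 / 35.4 = 62.80 L

62.8 L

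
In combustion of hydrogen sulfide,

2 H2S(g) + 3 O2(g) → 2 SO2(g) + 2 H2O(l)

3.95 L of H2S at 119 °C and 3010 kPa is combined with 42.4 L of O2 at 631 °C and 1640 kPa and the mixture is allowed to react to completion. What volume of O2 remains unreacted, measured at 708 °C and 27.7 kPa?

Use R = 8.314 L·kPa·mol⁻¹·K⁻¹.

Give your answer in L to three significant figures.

1110 L

n(H2S) = PV/RT = (3010 × 3.95) / (8.314 × 392.15) = 3.647 mol
n(O2) = PV/RT = (1640 × 42.4) / (8.314 × 904.15) = 9.250 mol
For 3.647 mol H2S, stoichiometry requires (3/2) × 3.647 = 5.470 mol O2; 9.250 mol is available, so H2S is limiting.
n(O2) consumed = (3/2) × 3.647 = 5.470 mol; remaining = 9.250 − 5.470 = 3.780 mol
V(O2) = nRT/P = 3.780 × 8.314 × 981.15 / 27.7 = 1113 L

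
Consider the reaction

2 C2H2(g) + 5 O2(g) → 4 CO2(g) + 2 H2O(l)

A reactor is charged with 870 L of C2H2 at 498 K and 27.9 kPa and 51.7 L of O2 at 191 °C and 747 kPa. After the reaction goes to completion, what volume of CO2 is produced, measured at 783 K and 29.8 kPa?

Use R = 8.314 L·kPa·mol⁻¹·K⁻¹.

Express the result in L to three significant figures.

n(C2H2) = PV/RT = (27.9 × 870) / (8.314 × 498) = 5.863 mol
n(O2) = PV/RT = (747 × 51.7) / (8.314 × 464.15) = 10.01 mol
For 5.863 mol C2H2, stoichiometry requires (5/2) × 5.863 = 14.66 mol O2; 10.01 mol is available, so O2 is limiting.
n(CO2) = (4/5) × 10.01 = 8.008 mol
V(CO2) = nRT/P = 8.008 × 8.314 × 783 / 29.8 = 1749 L

1750 L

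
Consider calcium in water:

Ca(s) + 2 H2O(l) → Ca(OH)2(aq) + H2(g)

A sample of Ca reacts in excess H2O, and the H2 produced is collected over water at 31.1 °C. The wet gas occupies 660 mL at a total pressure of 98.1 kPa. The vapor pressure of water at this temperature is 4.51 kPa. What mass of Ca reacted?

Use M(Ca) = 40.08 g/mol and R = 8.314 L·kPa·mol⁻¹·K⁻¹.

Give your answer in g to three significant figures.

0.979 g

P(H2) = 98.1 − 4.51 = 93.59 kPa
n(H2) = PV/RT = (93.59 × 0.6600) / (8.314 × 304.25) = 0.02442 mol
n(Ca) = (1/1) × 0.02442 = 0.02442 mol
m(Ca) = 0.02442 × 40.08 = 0.9788 g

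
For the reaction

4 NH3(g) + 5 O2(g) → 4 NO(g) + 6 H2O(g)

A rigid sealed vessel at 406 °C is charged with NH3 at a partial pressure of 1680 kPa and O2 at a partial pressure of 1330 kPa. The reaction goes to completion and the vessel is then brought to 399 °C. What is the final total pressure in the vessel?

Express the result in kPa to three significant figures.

With V and T fixed, P_i ∝ n_i, so the mole ratios apply directly to partial pressures at 406 °C.
P(O2) required for 1680 kPa of NH3 = (5/4) × 1680 = 2100 kPa; available 1330 kPa, so O2 is limiting.
P(NH3) remaining = 1680 − (4/5) × 1330 = 616.0 kPa
P(gaseous products) = (4+6)/5 × 1330 = 2660 kPa
P_total at 406 °C = 616.0 + 2660 = 3276 kPa
Scaling to 399 °C: P = 3276 × 672.15/679.15 = 3242 kPa

3240 kPa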